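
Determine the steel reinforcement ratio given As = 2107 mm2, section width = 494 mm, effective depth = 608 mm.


rho = As / (b * d)
= 2107 / (494 * 608)
= 0.007

0.007


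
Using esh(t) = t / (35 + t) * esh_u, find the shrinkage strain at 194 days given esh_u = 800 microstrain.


esh(194) = 194 / (35 + 194) * 800
= 194 / 229 * 800
= 677.7 microstrain

677.7


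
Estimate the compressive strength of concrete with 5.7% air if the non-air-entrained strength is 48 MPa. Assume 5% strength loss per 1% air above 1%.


Strength loss = (5.7 - 1) * 5 = 23.5%
f'c = 48 * (1 - 23.5/100)
= 36.72 MPa

36.72


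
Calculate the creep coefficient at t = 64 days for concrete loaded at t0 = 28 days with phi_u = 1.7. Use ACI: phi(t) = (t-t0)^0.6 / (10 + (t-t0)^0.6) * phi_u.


dt = 64 - 28 = 36
phi = 36^0.6 / (10 + 36^0.6) * 1.7
= 0.785

0.785


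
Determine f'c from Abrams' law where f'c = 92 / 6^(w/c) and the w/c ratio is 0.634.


f'c = 92 / 6^0.634
= 92 / 3.114
= 29.54 MPa

29.54


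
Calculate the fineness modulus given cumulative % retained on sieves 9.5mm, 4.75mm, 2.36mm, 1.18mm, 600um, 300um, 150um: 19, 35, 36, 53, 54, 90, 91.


FM = sum(cumulative % retained) / 100
= 378 / 100
= 3.78

3.78


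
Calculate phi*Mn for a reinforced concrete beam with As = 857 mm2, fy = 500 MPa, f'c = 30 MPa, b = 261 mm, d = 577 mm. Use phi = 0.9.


a = As * fy / (0.85 * f'c * b)
= 857 * 500 / (0.85 * 30 * 261)
= 64.3828 mm
Mn = As * fy * (d - a/2) / 10^6
= 233.4505 kN-m
phi*Mn = 0.9 * 233.4505 = 210.11 kN-m

210.11


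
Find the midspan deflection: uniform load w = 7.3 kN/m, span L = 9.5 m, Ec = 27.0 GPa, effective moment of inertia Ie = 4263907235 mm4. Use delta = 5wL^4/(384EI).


Convert: L = 9.5 m = 9500 mm, Ec = 27.0 GPa = 27000 MPa
delta = 5 * 7.3 * 9500^4 / (384 * 27000 * 4263907235)
= 6.72 mm

6.72


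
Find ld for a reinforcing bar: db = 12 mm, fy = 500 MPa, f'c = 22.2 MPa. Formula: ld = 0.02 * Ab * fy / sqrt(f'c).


Ab = pi * 12^2 / 4 = 113.097 mm2
ld = 0.02 * 113.097 * 500 / sqrt(22.2)
= 240.0 mm

240.0


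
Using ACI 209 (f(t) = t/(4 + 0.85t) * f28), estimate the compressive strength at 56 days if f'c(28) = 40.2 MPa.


f(56) = 56 / (4 + 0.85 * 56) * 40.2
= 56 / 51.6 * 40.2
= 43.63 MPa

43.63


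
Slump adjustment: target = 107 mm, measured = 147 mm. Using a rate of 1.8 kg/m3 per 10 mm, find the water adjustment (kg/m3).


Difference = 107 - 147 = -40 mm
Water adjustment = -40 * 1.8 / 10 = -7.2 kg/m3

-7.2


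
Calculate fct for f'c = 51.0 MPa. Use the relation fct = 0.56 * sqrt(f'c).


fct = 0.56 * sqrt(51.0)
= 0.56 * 7.141
= 3.999 MPa

3.999


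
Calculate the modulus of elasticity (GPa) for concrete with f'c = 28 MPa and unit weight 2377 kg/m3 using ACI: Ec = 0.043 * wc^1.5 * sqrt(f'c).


Ec = 0.043 * 2377^1.5 * sqrt(28) / 1000
= 26.37 GPa

26.37


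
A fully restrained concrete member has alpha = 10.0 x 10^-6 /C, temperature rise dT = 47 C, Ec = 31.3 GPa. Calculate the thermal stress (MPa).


sigma = alpha * dT * Ec
= 10.0e-6 * 47 * 31.3 * 1000
= 14.711 MPa

14.711


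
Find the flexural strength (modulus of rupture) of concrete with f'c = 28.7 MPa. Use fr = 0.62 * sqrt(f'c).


fr = 0.62 * sqrt(28.7)
= 3.321 MPa

3.321


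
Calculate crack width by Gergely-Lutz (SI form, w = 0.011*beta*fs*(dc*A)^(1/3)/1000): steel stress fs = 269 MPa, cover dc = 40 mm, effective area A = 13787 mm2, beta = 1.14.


w = 0.011 * beta * fs * (dc * A)^(1/3) / 1000
= 0.011 * 1.14 * 269 * (40 * 13787)^(1/3) / 1000
= 0.277 mm

0.277


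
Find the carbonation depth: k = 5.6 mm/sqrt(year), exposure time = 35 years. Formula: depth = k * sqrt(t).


depth = k * sqrt(t)
= 5.6 * sqrt(35)
= 33.13 mm

33.13


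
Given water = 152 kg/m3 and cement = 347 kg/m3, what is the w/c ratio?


w/c = water / cement
w/c = 152 / 347 = 0.438

0.438


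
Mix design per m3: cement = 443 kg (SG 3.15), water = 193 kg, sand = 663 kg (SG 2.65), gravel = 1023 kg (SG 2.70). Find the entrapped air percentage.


Vol cement = 443 / (3.15 * 1000) = 0.140635 m3
Vol water = 193 / 1000 = 0.193 m3
Vol sand = 663 / (2.65 * 1000) = 0.250189 m3
Vol gravel = 1023 / (2.70 * 1000) = 0.378889 m3
Total solid + water volume = 0.962712 m3
Air = (1 - 0.962712) * 100 = 3.73%

3.73


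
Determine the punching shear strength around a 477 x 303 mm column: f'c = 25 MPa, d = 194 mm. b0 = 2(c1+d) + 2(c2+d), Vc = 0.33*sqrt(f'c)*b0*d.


b0 = 2*(477 + 194) + 2*(303 + 194) = 2336 mm
Vc = 0.33 * sqrt(25) * 2336 * 194 / 1000
= 747.75 kN

747.75


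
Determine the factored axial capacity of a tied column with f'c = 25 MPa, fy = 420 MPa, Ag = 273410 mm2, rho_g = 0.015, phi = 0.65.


Ast = rho * Ag = 0.015 * 273410 = 4101.15 mm2
phi*Pn = 0.65 * 0.80 * (0.85 * 25 * (273410 - 4101.15) + 420 * 4101.15) / 1000
= 3871.55 kN

3871.55


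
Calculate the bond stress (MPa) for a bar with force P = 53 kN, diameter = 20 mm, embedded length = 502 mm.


u = P / (pi * db * ld)
= 53 * 1000 / (pi * 20 * 502)
= 1.68 MPa

1.68


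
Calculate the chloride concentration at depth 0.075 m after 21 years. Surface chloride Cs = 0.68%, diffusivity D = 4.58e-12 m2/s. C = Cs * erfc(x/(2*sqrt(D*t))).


t_seconds = 21 * 365.25 * 24 * 3600 = 662709600.0 s
arg = 0.075 / (2 * sqrt(4.58e-12 * 662709600.0))
= 0.6807
erfc(0.6807) = 0.3357
C = 0.68 * 0.3357 = 0.2283%

0.2283


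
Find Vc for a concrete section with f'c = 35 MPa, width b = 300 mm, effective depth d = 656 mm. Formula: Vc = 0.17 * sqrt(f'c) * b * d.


Vc = 0.17 * sqrt(35) * 300 * 656 / 1000
= 197.93 kN

197.93


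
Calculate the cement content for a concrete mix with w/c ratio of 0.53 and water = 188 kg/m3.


Cement = water / (w/c)
= 188 / 0.53
= 354.7 kg/m3

354.7


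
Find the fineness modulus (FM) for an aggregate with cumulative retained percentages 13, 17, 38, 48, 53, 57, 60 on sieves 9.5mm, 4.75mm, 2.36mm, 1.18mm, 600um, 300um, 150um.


FM = sum(cumulative % retained) / 100
= 286 / 100
= 2.86

2.86


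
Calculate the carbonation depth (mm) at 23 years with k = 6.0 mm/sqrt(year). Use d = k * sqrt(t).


depth = k * sqrt(t)
= 6.0 * sqrt(23)
= 28.77 mm

28.77


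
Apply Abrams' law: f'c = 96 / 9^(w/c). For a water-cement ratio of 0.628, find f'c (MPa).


f'c = 96 / 9^0.628
= 96 / 3.974
= 24.15 MPa

24.15


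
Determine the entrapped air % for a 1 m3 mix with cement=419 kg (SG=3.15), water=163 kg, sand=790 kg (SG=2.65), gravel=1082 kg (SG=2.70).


Vol cement = 419 / (3.15 * 1000) = 0.133016 m3
Vol water = 163 / 1000 = 0.163 m3
Vol sand = 790 / (2.65 * 1000) = 0.298113 m3
Vol gravel = 1082 / (2.70 * 1000) = 0.400741 m3
Total solid + water volume = 0.99487 m3
Air = (1 - 0.99487) * 100 = 0.51%

0.51


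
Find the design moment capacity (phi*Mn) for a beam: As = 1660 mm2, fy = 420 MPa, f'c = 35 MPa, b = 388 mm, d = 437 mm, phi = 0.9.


a = As * fy / (0.85 * f'c * b)
= 1660 * 420 / (0.85 * 35 * 388)
= 60.4002 mm
Mn = As * fy * (d - a/2) / 10^6
= 283.6209 kN-m
phi*Mn = 0.9 * 283.6209 = 255.26 kN-m

255.26


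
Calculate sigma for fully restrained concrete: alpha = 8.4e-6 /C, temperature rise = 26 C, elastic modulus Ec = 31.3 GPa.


sigma = alpha * dT * Ec
= 8.4e-6 * 26 * 31.3 * 1000
= 6.836 MPa

6.836


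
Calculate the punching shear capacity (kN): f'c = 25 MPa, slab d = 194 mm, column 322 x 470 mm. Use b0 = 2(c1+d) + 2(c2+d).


b0 = 2*(322 + 194) + 2*(470 + 194) = 2360 mm
Vc = 0.33 * sqrt(25) * 2360 * 194 / 1000
= 755.44 kN

755.44


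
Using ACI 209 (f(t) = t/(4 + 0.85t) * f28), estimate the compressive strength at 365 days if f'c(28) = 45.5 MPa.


f(365) = 365 / (4 + 0.85 * 365) * 45.5
= 365 / 314.25 * 45.5
= 52.85 MPa

52.85


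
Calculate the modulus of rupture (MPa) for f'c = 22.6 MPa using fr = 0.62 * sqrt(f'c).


fr = 0.62 * sqrt(22.6)
= 2.947 MPa

2.947


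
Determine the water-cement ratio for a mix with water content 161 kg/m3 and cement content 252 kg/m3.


w/c = water / cement
w/c = 161 / 252 = 0.639

0.639


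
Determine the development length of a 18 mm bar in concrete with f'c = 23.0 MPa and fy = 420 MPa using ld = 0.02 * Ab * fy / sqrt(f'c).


Ab = pi * 18^2 / 4 = 254.469 mm2
ld = 0.02 * 254.469 * 420 / sqrt(23.0)
= 445.7 mm

445.7


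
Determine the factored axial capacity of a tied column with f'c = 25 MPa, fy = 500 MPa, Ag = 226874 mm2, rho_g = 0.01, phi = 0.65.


Ast = rho * Ag = 0.01 * 226874 = 2268.74 mm2
phi*Pn = 0.65 * 0.80 * (0.85 * 25 * (226874 - 2268.74) + 500 * 2268.74) / 1000
= 3071.76 kN

3071.76


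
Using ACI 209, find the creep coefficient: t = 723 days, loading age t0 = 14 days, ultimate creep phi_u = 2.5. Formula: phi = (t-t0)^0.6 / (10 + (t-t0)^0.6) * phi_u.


dt = 723 - 14 = 709
phi = 709^0.6 / (10 + 709^0.6) * 2.5
= 2.092

2.092


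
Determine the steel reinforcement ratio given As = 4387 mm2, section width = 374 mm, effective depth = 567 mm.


rho = As / (b * d)
= 4387 / (374 * 567)
= 0.0207

0.0207


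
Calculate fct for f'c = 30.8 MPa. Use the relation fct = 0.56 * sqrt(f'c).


fct = 0.56 * sqrt(30.8)
= 0.56 * 5.55
= 3.108 MPa

3.108


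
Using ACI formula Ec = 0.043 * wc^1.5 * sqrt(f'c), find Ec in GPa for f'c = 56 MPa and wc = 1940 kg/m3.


Ec = 0.043 * 1940^1.5 * sqrt(56) / 1000
= 27.5 GPa

27.5


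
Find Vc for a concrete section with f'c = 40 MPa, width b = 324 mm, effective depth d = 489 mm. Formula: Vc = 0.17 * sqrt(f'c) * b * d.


Vc = 0.17 * sqrt(40) * 324 * 489 / 1000
= 170.35 kN

170.35


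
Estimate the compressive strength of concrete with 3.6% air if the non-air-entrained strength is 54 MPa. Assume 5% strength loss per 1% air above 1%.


Strength loss = (3.6 - 1) * 5 = 13.0%
f'c = 54 * (1 - 13.0/100)
= 46.98 MPa

46.98


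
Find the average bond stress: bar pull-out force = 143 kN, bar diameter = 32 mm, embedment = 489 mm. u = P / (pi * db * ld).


u = P / (pi * db * ld)
= 143 * 1000 / (pi * 32 * 489)
= 2.909 MPa

2.909


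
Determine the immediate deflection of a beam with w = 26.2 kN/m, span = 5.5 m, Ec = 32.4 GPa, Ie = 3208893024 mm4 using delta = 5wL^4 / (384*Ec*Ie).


Convert: L = 5.5 m = 5500 mm, Ec = 32.4 GPa = 32400 MPa
delta = 5 * 26.2 * 5500^4 / (384 * 32400 * 3208893024)
= 3.0 mm

3.0


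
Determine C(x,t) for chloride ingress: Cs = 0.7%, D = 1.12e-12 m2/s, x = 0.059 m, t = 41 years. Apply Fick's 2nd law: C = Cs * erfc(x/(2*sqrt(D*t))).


t_seconds = 41 * 365.25 * 24 * 3600 = 1293861600.0 s
arg = 0.059 / (2 * sqrt(1.12e-12 * 1293861600.0))
= 0.7749
erfc(0.7749) = 0.2731
C = 0.7 * 0.2731 = 0.1912%

0.1912


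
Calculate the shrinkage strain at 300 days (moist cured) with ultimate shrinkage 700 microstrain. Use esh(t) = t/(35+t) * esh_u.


esh(300) = 300 / (35 + 300) * 700
= 300 / 335 * 700
= 626.9 microstrain

626.9


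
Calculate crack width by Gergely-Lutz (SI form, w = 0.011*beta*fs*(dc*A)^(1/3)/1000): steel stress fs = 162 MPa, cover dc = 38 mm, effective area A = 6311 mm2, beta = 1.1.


w = 0.011 * beta * fs * (dc * A)^(1/3) / 1000
= 0.011 * 1.1 * 162 * (38 * 6311)^(1/3) / 1000
= 0.122 mm

0.122


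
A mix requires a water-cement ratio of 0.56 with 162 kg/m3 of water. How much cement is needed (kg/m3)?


Cement = water / (w/c)
= 162 / 0.56
= 289.3 kg/m3

289.3


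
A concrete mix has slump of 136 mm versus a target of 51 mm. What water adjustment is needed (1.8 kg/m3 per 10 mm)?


Difference = 51 - 136 = -85 mm
Water adjustment = -85 * 1.8 / 10 = -15.3 kg/m3

-15.3


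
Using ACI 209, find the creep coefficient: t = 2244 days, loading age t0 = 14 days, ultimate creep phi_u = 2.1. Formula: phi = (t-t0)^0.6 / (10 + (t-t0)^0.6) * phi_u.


dt = 2244 - 14 = 2230
phi = 2230^0.6 / (10 + 2230^0.6) * 2.1
= 1.913

1.913


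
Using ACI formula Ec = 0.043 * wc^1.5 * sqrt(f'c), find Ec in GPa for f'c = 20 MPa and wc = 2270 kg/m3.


Ec = 0.043 * 2270^1.5 * sqrt(20) / 1000
= 20.8 GPa

20.8


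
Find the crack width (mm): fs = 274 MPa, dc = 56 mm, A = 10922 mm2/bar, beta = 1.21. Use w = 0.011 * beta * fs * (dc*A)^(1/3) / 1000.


w = 0.011 * beta * fs * (dc * A)^(1/3) / 1000
= 0.011 * 1.21 * 274 * (56 * 10922)^(1/3) / 1000
= 0.31 mm

0.31


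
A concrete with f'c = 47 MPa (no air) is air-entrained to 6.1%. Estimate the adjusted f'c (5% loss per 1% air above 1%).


Strength loss = (6.1 - 1) * 5 = 25.5%
f'c = 47 * (1 - 25.5/100)
= 35.02 MPa

35.02


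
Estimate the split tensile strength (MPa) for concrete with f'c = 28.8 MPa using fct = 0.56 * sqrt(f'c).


fct = 0.56 * sqrt(28.8)
= 0.56 * 5.367
= 3.005 MPa

3.005


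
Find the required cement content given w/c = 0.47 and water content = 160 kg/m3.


Cement = water / (w/c)
= 160 / 0.47
= 340.4 kg/m3

340.4


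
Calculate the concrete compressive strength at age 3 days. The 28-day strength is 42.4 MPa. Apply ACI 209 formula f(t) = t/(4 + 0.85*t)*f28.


f(3) = 3 / (4 + 0.85 * 3) * 42.4
= 3 / 6.55 * 42.4
= 19.42 MPa

19.42


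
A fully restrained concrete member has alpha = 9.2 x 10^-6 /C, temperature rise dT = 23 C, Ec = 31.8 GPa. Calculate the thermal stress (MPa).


sigma = alpha * dT * Ec
= 9.2e-6 * 23 * 31.8 * 1000
= 6.729 MPa

6.729


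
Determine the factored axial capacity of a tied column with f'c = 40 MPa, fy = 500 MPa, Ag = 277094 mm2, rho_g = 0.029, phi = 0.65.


Ast = rho * Ag = 0.029 * 277094 = 8035.726 mm2
phi*Pn = 0.65 * 0.80 * (0.85 * 40 * (277094 - 8035.726) + 500 * 8035.726) / 1000
= 6846.24 kN

6846.24


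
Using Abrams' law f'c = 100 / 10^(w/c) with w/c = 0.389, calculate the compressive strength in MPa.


f'c = 100 / 10^0.389
= 100 / 2.449
= 40.83 MPa

40.83


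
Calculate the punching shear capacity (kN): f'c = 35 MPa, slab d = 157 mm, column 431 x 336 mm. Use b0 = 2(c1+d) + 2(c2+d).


b0 = 2*(431 + 157) + 2*(336 + 157) = 2162 mm
Vc = 0.33 * sqrt(35) * 2162 * 157 / 1000
= 662.68 kN

662.68


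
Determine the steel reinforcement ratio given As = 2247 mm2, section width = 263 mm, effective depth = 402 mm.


rho = As / (b * d)
= 2247 / (263 * 402)
= 0.0213

0.0213


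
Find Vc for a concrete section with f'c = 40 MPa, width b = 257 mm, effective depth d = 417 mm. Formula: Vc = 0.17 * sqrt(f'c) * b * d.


Vc = 0.17 * sqrt(40) * 257 * 417 / 1000
= 115.23 kN

115.23


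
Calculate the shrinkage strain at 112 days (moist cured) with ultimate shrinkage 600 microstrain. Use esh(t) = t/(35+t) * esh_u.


esh(112) = 112 / (35 + 112) * 600
= 112 / 147 * 600
= 457.1 microstrain

457.1


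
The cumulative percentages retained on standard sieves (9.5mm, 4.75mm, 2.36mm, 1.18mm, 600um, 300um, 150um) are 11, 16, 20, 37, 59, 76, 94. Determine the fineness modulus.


FM = sum(cumulative % retained) / 100
= 313 / 100
= 3.13

3.13


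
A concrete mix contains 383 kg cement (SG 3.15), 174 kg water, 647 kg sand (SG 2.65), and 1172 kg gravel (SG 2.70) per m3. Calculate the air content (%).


Vol cement = 383 / (3.15 * 1000) = 0.121587 m3
Vol water = 174 / 1000 = 0.174 m3
Vol sand = 647 / (2.65 * 1000) = 0.244151 m3
Vol gravel = 1172 / (2.70 * 1000) = 0.434074 m3
Total solid + water volume = 0.973812 m3
Air = (1 - 0.973812) * 100 = 2.62%

2.62


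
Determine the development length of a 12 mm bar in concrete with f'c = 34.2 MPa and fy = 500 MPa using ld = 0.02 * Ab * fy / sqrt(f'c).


Ab = pi * 12^2 / 4 = 113.097 mm2
ld = 0.02 * 113.097 * 500 / sqrt(34.2)
= 193.4 mm

193.4


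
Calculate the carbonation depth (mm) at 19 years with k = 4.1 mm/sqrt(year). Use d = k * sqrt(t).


depth = k * sqrt(t)
= 4.1 * sqrt(19)
= 17.87 mm

17.87


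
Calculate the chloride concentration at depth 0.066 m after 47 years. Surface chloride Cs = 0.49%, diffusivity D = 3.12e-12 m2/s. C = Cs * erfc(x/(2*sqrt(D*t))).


t_seconds = 47 * 365.25 * 24 * 3600 = 1483207200.0 s
arg = 0.066 / (2 * sqrt(3.12e-12 * 1483207200.0))
= 0.4851
erfc(0.4851) = 0.4927
C = 0.49 * 0.4927 = 0.2414%

0.2414


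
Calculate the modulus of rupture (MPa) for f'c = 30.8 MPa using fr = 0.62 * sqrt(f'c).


fr = 0.62 * sqrt(30.8)
= 3.441 MPa

3.441


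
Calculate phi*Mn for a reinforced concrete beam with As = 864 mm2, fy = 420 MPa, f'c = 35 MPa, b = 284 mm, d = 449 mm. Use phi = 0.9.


a = As * fy / (0.85 * f'c * b)
= 864 * 420 / (0.85 * 35 * 284)
= 42.9495 mm
Mn = As * fy * (d - a/2) / 10^6
= 155.1404 kN-m
phi*Mn = 0.9 * 155.1404 = 139.63 kN-m

139.63


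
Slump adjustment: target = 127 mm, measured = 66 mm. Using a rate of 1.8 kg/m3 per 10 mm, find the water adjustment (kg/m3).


Difference = 127 - 66 = 61 mm
Water adjustment = 61 * 1.8 / 10 = 11.0 kg/m3

11.0


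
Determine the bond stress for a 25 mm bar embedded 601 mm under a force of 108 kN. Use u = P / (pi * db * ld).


u = P / (pi * db * ld)
= 108 * 1000 / (pi * 25 * 601)
= 2.288 MPa

2.288


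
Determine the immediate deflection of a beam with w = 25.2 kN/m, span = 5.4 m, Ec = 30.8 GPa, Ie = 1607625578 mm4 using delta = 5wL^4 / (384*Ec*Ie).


Convert: L = 5.4 m = 5400 mm, Ec = 30.8 GPa = 30800 MPa
delta = 5 * 25.2 * 5400^4 / (384 * 30800 * 1607625578)
= 5.63 mm

5.63


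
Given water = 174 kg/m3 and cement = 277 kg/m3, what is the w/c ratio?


w/c = water / cement
w/c = 174 / 277 = 0.628

0.628


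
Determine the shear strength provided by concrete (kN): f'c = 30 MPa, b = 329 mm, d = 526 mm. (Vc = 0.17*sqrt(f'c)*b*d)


Vc = 0.17 * sqrt(30) * 329 * 526 / 1000
= 161.14 kN

161.14


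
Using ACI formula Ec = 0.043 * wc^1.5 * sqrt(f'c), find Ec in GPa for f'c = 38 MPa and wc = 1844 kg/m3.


Ec = 0.043 * 1844^1.5 * sqrt(38) / 1000
= 20.99 GPa

20.99


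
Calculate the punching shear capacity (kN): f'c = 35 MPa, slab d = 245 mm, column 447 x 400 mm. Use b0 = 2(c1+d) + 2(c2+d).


b0 = 2*(447 + 245) + 2*(400 + 245) = 2674 mm
Vc = 0.33 * sqrt(35) * 2674 * 245 / 1000
= 1279.01 kN

1279.01


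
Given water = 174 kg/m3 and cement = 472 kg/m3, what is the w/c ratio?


w/c = water / cement
w/c = 174 / 472 = 0.369

0.369


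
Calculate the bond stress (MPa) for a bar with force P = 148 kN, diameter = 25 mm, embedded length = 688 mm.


u = P / (pi * db * ld)
= 148 * 1000 / (pi * 25 * 688)
= 2.739 MPa

2.739


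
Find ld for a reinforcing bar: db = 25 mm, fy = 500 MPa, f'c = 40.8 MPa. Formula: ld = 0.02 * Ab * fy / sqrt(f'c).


Ab = pi * 25^2 / 4 = 490.874 mm2
ld = 0.02 * 490.874 * 500 / sqrt(40.8)
= 768.5 mm

768.5


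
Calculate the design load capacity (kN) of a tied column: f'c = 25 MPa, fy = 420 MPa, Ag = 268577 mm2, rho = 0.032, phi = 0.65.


Ast = rho * Ag = 0.032 * 268577 = 8594.464 mm2
phi*Pn = 0.65 * 0.80 * (0.85 * 25 * (268577 - 8594.464) + 420 * 8594.464) / 1000
= 4749.84 kN

4749.84


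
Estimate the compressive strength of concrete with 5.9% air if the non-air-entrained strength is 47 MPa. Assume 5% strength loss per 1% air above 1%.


Strength loss = (5.9 - 1) * 5 = 24.5%
f'c = 47 * (1 - 24.5/100)
= 35.48 MPa

35.48


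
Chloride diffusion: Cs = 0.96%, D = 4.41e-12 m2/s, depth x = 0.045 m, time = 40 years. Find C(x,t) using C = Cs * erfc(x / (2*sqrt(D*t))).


t_seconds = 40 * 365.25 * 24 * 3600 = 1262304000.0 s
arg = 0.045 / (2 * sqrt(4.41e-12 * 1262304000.0))
= 0.3016
erfc(0.3016) = 0.6698
C = 0.96 * 0.6698 = 0.643%

0.643


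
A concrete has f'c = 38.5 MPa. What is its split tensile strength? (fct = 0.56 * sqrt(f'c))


fct = 0.56 * sqrt(38.5)
= 0.56 * 6.205
= 3.475 MPa

3.475


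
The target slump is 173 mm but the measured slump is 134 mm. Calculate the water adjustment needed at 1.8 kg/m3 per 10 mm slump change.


Difference = 173 - 134 = 39 mm
Water adjustment = 39 * 1.8 / 10 = 7.0 kg/m3

7.0


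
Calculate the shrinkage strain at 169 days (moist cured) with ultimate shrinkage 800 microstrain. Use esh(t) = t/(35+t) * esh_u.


esh(169) = 169 / (35 + 169) * 800
= 169 / 204 * 800
= 662.7 microstrain

662.7


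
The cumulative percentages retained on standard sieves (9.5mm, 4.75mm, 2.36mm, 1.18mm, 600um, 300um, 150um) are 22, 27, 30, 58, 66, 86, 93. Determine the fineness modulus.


FM = sum(cumulative % retained) / 100
= 382 / 100
= 3.82

3.82


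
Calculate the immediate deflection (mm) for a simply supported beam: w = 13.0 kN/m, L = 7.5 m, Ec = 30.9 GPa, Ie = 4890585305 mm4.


Convert: L = 7.5 m = 7500 mm, Ec = 30.9 GPa = 30900 MPa
delta = 5 * 13.0 * 7500^4 / (384 * 30900 * 4890585305)
= 3.54 mm

3.54


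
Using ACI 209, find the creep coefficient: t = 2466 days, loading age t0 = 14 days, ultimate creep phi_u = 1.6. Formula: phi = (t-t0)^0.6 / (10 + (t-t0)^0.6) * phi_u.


dt = 2466 - 14 = 2452
phi = 2452^0.6 / (10 + 2452^0.6) * 1.6
= 1.464

1.464


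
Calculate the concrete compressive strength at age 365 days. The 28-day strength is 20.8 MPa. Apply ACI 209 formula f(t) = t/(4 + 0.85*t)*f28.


f(365) = 365 / (4 + 0.85 * 365) * 20.8
= 365 / 314.25 * 20.8
= 24.16 MPa

24.16


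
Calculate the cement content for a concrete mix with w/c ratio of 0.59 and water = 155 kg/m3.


Cement = water / (w/c)
= 155 / 0.59
= 262.7 kg/m3

262.7


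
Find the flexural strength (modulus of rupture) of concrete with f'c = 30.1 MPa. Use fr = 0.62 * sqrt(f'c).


fr = 0.62 * sqrt(30.1)
= 3.402 MPa

3.402


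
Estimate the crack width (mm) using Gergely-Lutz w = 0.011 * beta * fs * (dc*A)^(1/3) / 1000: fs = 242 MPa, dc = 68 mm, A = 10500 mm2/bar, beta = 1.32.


w = 0.011 * beta * fs * (dc * A)^(1/3) / 1000
= 0.011 * 1.32 * 242 * (68 * 10500)^(1/3) / 1000
= 0.314 mm

0.314


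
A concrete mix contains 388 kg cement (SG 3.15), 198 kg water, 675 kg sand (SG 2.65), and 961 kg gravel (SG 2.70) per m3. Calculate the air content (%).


Vol cement = 388 / (3.15 * 1000) = 0.123175 m3
Vol water = 198 / 1000 = 0.198 m3
Vol sand = 675 / (2.65 * 1000) = 0.254717 m3
Vol gravel = 961 / (2.70 * 1000) = 0.355926 m3
Total solid + water volume = 0.931818 m3
Air = (1 - 0.931818) * 100 = 6.82%

6.82


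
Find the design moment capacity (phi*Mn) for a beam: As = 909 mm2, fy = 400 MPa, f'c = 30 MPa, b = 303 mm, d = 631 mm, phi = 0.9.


a = As * fy / (0.85 * f'c * b)
= 909 * 400 / (0.85 * 30 * 303)
= 47.0588 mm
Mn = As * fy * (d - a/2) / 10^6
= 220.8763 kN-m
phi*Mn = 0.9 * 220.8763 = 198.79 kN-m

198.79


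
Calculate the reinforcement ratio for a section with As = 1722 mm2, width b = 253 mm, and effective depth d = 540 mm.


rho = As / (b * d)
= 1722 / (253 * 540)
= 0.0126

0.0126


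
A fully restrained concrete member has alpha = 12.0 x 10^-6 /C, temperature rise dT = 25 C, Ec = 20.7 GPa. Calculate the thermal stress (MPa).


sigma = alpha * dT * Ec
= 12.0e-6 * 25 * 20.7 * 1000
= 6.21 MPa

6.21


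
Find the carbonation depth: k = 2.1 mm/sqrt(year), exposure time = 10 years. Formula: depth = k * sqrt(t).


depth = k * sqrt(t)
= 2.1 * sqrt(10)
= 6.64 mm

6.64


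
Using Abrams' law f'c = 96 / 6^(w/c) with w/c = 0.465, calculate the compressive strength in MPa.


f'c = 96 / 6^0.465
= 96 / 2.301
= 41.73 MPa

41.73


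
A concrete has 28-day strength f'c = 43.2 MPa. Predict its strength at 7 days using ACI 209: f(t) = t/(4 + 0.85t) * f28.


f(7) = 7 / (4 + 0.85 * 7) * 43.2
= 7 / 9.95 * 43.2
= 30.39 MPa

30.39


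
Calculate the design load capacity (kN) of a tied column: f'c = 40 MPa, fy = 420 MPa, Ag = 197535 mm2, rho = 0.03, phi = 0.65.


Ast = rho * Ag = 0.03 * 197535 = 5926.05 mm2
phi*Pn = 0.65 * 0.80 * (0.85 * 40 * (197535 - 5926.05) + 420 * 5926.05) / 1000
= 4681.9 kN

4681.9


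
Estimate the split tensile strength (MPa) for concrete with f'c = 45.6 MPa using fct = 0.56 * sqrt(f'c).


fct = 0.56 * sqrt(45.6)
= 0.56 * 6.753
= 3.782 MPa

3.782


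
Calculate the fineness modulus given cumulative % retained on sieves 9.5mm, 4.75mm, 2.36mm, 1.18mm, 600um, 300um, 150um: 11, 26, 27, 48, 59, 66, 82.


FM = sum(cumulative % retained) / 100
= 319 / 100
= 3.19

3.19


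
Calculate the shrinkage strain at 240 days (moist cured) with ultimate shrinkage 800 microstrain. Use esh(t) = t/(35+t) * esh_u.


esh(240) = 240 / (35 + 240) * 800
= 240 / 275 * 800
= 698.2 microstrain

698.2


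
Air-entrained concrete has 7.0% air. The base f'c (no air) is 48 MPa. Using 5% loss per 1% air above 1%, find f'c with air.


Strength loss = (7.0 - 1) * 5 = 30.0%
f'c = 48 * (1 - 30.0/100)
= 33.6 MPa

33.6


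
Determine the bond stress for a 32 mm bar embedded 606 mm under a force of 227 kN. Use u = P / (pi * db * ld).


u = P / (pi * db * ld)
= 227 * 1000 / (pi * 32 * 606)
= 3.726 MPa

3.726


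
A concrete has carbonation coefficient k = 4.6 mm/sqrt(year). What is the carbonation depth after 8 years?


depth = k * sqrt(t)
= 4.6 * sqrt(8)
= 13.01 mm

13.01


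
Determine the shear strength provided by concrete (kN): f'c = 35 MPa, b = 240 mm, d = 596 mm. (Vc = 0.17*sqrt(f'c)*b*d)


Vc = 0.17 * sqrt(35) * 240 * 596 / 1000
= 143.86 kN

143.86


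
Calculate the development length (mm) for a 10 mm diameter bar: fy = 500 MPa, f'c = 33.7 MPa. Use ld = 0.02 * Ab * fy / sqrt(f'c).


Ab = pi * 10^2 / 4 = 78.54 mm2
ld = 0.02 * 78.54 * 500 / sqrt(33.7)
= 135.3 mm

135.3


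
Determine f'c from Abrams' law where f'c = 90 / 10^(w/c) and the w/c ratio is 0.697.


f'c = 90 / 10^0.697
= 90 / 4.977
= 18.08 MPa

18.08


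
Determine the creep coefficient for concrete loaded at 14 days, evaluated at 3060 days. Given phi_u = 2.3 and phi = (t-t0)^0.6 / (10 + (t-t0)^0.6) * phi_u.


dt = 3060 - 14 = 3046
phi = 3046^0.6 / (10 + 3046^0.6) * 2.3
= 2.127

2.127


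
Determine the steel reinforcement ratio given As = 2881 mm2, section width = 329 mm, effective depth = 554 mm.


rho = As / (b * d)
= 2881 / (329 * 554)
= 0.0158

0.0158


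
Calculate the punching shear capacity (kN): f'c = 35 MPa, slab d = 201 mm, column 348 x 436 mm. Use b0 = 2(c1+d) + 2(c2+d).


b0 = 2*(348 + 201) + 2*(436 + 201) = 2372 mm
Vc = 0.33 * sqrt(35) * 2372 * 201 / 1000
= 930.8 kN

930.8


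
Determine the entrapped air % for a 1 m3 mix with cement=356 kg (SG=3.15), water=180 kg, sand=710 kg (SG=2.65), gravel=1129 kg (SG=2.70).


Vol cement = 356 / (3.15 * 1000) = 0.113016 m3
Vol water = 180 / 1000 = 0.18 m3
Vol sand = 710 / (2.65 * 1000) = 0.267925 m3
Vol gravel = 1129 / (2.70 * 1000) = 0.418148 m3
Total solid + water volume = 0.979089 m3
Air = (1 - 0.979089) * 100 = 2.09%

2.09


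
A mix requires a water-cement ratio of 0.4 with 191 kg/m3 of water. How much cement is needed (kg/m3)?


Cement = water / (w/c)
= 191 / 0.4
= 477.5 kg/m3

477.5


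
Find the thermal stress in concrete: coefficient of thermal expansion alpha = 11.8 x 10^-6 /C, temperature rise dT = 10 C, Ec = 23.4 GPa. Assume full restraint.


sigma = alpha * dT * Ec
= 11.8e-6 * 10 * 23.4 * 1000
= 2.761 MPa

2.761


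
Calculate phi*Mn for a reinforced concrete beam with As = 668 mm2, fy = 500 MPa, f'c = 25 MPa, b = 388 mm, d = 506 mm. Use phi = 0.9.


a = As * fy / (0.85 * f'c * b)
= 668 * 500 / (0.85 * 25 * 388)
= 40.5094 mm
Mn = As * fy * (d - a/2) / 10^6
= 162.2389 kN-m
phi*Mn = 0.9 * 162.2389 = 146.02 kN-m

146.02


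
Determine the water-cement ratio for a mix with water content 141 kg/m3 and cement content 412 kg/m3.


w/c = water / cement
w/c = 141 / 412 = 0.342

0.342


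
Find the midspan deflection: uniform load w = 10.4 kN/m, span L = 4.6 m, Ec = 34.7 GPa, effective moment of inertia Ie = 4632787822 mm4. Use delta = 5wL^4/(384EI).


Convert: L = 4.6 m = 4600 mm, Ec = 34.7 GPa = 34700 MPa
delta = 5 * 10.4 * 4600^4 / (384 * 34700 * 4632787822)
= 0.38 mm

0.38


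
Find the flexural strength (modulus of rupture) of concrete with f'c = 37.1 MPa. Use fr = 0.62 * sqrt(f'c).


fr = 0.62 * sqrt(37.1)
= 3.776 MPa

3.776


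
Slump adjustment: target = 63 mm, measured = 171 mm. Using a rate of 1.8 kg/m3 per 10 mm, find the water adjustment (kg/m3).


Difference = 63 - 171 = -108 mm
Water adjustment = -108 * 1.8 / 10 = -19.4 kg/m3

-19.4


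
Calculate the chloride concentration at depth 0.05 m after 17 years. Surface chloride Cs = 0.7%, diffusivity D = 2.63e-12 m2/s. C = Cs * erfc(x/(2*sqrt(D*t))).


t_seconds = 17 * 365.25 * 24 * 3600 = 536479200.0 s
arg = 0.05 / (2 * sqrt(2.63e-12 * 536479200.0))
= 0.6656
erfc(0.6656) = 0.3466
C = 0.7 * 0.3466 = 0.2426%

0.2426


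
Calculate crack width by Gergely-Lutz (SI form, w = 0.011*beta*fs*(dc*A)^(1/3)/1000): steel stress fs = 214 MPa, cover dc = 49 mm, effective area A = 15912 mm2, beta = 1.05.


w = 0.011 * beta * fs * (dc * A)^(1/3) / 1000
= 0.011 * 1.05 * 214 * (49 * 15912)^(1/3) / 1000
= 0.227 mm

0.227


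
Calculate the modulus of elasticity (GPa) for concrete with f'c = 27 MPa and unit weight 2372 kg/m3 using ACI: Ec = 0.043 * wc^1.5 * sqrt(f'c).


Ec = 0.043 * 2372^1.5 * sqrt(27) / 1000
= 25.81 GPa

25.81


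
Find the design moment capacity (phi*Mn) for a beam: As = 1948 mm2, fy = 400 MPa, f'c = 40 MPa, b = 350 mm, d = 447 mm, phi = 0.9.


a = As * fy / (0.85 * f'c * b)
= 1948 * 400 / (0.85 * 40 * 350)
= 65.479 mm
Mn = As * fy * (d - a/2) / 10^6
= 322.7918 kN-m
phi*Mn = 0.9 * 322.7918 = 290.51 kN-m

290.51


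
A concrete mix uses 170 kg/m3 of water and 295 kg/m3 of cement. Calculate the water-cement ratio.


w/c = water / cement
w/c = 170 / 295 = 0.576

0.576


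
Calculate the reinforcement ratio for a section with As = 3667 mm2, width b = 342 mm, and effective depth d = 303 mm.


rho = As / (b * d)
= 3667 / (342 * 303)
= 0.0354

0.0354


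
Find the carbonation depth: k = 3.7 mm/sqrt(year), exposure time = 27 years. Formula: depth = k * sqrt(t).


depth = k * sqrt(t)
= 3.7 * sqrt(27)
= 19.23 mm

19.23


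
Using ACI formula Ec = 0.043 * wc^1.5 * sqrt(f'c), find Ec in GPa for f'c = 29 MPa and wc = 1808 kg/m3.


Ec = 0.043 * 1808^1.5 * sqrt(29) / 1000
= 17.8 GPa

17.8


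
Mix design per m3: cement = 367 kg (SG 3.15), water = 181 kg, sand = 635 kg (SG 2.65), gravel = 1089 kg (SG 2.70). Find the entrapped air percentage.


Vol cement = 367 / (3.15 * 1000) = 0.116508 m3
Vol water = 181 / 1000 = 0.181 m3
Vol sand = 635 / (2.65 * 1000) = 0.239623 m3
Vol gravel = 1089 / (2.70 * 1000) = 0.403333 m3
Total solid + water volume = 0.940464 m3
Air = (1 - 0.940464) * 100 = 5.95%

5.95


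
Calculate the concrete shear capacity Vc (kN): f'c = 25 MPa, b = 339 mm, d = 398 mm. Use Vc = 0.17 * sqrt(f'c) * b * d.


Vc = 0.17 * sqrt(25) * 339 * 398 / 1000
= 114.68 kN

114.68


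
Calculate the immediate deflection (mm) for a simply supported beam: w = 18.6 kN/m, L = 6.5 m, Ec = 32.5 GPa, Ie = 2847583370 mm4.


Convert: L = 6.5 m = 6500 mm, Ec = 32.5 GPa = 32500 MPa
delta = 5 * 18.6 * 6500^4 / (384 * 32500 * 2847583370)
= 4.67 mm

4.67


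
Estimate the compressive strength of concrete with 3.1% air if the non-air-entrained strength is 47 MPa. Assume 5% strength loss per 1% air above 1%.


Strength loss = (3.1 - 1) * 5 = 10.5%
f'c = 47 * (1 - 10.5/100)
= 42.06 MPa

42.06


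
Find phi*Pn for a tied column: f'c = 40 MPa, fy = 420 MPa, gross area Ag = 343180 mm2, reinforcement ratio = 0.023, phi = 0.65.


Ast = rho * Ag = 0.023 * 343180 = 7893.14 mm2
phi*Pn = 0.65 * 0.80 * (0.85 * 40 * (343180 - 7893.14) + 420 * 7893.14) / 1000
= 7651.73 kN

7651.73


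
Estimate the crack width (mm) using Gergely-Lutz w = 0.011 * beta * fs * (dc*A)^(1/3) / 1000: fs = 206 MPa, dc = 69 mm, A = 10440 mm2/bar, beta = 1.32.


w = 0.011 * beta * fs * (dc * A)^(1/3) / 1000
= 0.011 * 1.32 * 206 * (69 * 10440)^(1/3) / 1000
= 0.268 mm

0.268


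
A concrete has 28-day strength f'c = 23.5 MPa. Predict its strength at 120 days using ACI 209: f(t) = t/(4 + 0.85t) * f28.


f(120) = 120 / (4 + 0.85 * 120) * 23.5
= 120 / 106.0 * 23.5
= 26.6 MPa

26.6


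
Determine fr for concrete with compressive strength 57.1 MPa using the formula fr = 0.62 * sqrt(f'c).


fr = 0.62 * sqrt(57.1)
= 4.685 MPa

4.685


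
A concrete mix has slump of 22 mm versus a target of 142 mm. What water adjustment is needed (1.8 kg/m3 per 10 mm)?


Difference = 142 - 22 = 120 mm
Water adjustment = 120 * 1.8 / 10 = 21.6 kg/m3

21.6


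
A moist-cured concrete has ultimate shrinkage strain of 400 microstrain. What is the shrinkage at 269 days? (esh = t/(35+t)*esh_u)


esh(269) = 269 / (35 + 269) * 400
= 269 / 304 * 400
= 353.9 microstrain

353.9


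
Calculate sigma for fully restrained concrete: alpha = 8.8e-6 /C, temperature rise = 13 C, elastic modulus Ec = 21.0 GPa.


sigma = alpha * dT * Ec
= 8.8e-6 * 13 * 21.0 * 1000
= 2.402 MPa

2.402


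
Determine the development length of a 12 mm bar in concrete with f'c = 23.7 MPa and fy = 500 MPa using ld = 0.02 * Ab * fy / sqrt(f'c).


Ab = pi * 12^2 / 4 = 113.097 mm2
ld = 0.02 * 113.097 * 500 / sqrt(23.7)
= 232.3 mm

232.3


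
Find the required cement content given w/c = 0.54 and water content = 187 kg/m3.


Cement = water / (w/c)
= 187 / 0.54
= 346.3 kg/m3

346.3


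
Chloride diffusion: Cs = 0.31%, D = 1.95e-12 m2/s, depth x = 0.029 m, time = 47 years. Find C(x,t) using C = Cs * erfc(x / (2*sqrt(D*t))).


t_seconds = 47 * 365.25 * 24 * 3600 = 1483207200.0 s
arg = 0.029 / (2 * sqrt(1.95e-12 * 1483207200.0))
= 0.2696
erfc(0.2696) = 0.703
C = 0.31 * 0.703 = 0.2179%

0.2179


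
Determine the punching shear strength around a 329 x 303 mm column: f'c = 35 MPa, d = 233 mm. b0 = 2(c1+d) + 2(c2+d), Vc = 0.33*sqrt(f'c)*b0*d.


b0 = 2*(329 + 233) + 2*(303 + 233) = 2196 mm
Vc = 0.33 * sqrt(35) * 2196 * 233 / 1000
= 998.93 kN

998.93


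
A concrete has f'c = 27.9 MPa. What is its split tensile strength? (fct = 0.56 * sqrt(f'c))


fct = 0.56 * sqrt(27.9)
= 0.56 * 5.282
= 2.958 MPa

2.958


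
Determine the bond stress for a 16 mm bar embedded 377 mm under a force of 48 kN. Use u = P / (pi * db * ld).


u = P / (pi * db * ld)
= 48 * 1000 / (pi * 16 * 377)
= 2.533 MPa

2.533


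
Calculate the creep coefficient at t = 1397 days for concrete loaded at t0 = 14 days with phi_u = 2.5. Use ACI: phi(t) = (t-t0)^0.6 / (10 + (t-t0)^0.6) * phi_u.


dt = 1397 - 14 = 1383
phi = 1383^0.6 / (10 + 1383^0.6) * 2.5
= 2.211

2.211


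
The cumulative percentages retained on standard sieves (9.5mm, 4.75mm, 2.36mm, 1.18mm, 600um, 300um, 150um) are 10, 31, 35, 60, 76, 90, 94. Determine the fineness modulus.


FM = sum(cumulative % retained) / 100
= 396 / 100
= 3.96

3.96


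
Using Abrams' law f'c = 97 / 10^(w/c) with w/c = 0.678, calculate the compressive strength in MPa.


f'c = 97 / 10^0.678
= 97 / 4.764
= 20.36 MPa

20.36


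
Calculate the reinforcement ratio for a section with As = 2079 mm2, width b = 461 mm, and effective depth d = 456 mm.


rho = As / (b * d)
= 2079 / (461 * 456)
= 0.0099

0.0099


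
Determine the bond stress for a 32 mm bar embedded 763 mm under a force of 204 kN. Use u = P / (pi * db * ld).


u = P / (pi * db * ld)
= 204 * 1000 / (pi * 32 * 763)
= 2.66 MPa

2.66


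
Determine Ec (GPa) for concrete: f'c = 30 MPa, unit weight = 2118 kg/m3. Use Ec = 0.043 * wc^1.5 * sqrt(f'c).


Ec = 0.043 * 2118^1.5 * sqrt(30) / 1000
= 22.96 GPa

22.96


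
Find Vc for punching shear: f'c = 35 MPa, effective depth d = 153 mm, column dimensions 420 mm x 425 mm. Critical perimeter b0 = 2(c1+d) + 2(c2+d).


b0 = 2*(420 + 153) + 2*(425 + 153) = 2302 mm
Vc = 0.33 * sqrt(35) * 2302 * 153 / 1000
= 687.61 kN

687.61


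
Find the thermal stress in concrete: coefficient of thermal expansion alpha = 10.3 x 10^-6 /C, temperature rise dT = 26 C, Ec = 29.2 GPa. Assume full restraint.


sigma = alpha * dT * Ec
= 10.3e-6 * 26 * 29.2 * 1000
= 7.82 MPa

7.82


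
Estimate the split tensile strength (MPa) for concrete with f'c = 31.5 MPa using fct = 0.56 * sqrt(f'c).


fct = 0.56 * sqrt(31.5)
= 0.56 * 5.612
= 3.143 MPa

3.143


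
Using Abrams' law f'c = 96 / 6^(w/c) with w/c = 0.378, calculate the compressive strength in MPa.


f'c = 96 / 6^0.378
= 96 / 1.969
= 48.77 MPa

48.77


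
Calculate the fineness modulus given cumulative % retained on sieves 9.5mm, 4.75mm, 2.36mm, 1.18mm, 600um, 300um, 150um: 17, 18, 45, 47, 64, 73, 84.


FM = sum(cumulative % retained) / 100
= 348 / 100
= 3.48

3.48


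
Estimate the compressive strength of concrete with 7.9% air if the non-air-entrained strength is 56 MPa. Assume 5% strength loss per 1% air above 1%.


Strength loss = (7.9 - 1) * 5 = 34.5%
f'c = 56 * (1 - 34.5/100)
= 36.68 MPa

36.68


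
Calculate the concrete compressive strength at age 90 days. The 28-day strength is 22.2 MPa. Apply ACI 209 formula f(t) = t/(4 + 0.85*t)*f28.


f(90) = 90 / (4 + 0.85 * 90) * 22.2
= 90 / 80.5 * 22.2
= 24.82 MPa

24.82


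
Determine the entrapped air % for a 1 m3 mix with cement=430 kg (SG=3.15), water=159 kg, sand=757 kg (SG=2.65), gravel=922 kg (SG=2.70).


Vol cement = 430 / (3.15 * 1000) = 0.136508 m3
Vol water = 159 / 1000 = 0.159 m3
Vol sand = 757 / (2.65 * 1000) = 0.28566 m3
Vol gravel = 922 / (2.70 * 1000) = 0.341481 m3
Total solid + water volume = 0.92265 m3
Air = (1 - 0.92265) * 100 = 7.74%

7.74


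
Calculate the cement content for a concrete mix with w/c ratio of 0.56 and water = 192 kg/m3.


Cement = water / (w/c)
= 192 / 0.56
= 342.9 kg/m3

342.9


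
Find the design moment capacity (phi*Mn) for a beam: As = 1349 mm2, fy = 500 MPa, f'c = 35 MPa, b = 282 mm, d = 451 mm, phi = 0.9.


a = As * fy / (0.85 * f'c * b)
= 1349 * 500 / (0.85 * 35 * 282)
= 80.3981 mm
Mn = As * fy * (d - a/2) / 10^6
= 277.0852 kN-m
phi*Mn = 0.9 * 277.0852 = 249.38 kN-m

249.38


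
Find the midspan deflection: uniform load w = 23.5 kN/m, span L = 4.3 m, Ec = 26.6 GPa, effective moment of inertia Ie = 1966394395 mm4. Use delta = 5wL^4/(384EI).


Convert: L = 4.3 m = 4300 mm, Ec = 26.6 GPa = 26600 MPa
delta = 5 * 23.5 * 4300^4 / (384 * 26600 * 1966394395)
= 2.0 mm

2.0


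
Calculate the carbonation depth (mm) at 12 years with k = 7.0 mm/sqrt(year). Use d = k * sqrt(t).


depth = k * sqrt(t)
= 7.0 * sqrt(12)
= 24.25 mm

24.25


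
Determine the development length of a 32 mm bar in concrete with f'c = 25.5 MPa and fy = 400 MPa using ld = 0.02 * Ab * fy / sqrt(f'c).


Ab = pi * 32^2 / 4 = 804.248 mm2
ld = 0.02 * 804.248 * 400 / sqrt(25.5)
= 1274.1 mm

1274.1


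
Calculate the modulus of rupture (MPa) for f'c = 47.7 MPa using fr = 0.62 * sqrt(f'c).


fr = 0.62 * sqrt(47.7)
= 4.282 MPa

4.282


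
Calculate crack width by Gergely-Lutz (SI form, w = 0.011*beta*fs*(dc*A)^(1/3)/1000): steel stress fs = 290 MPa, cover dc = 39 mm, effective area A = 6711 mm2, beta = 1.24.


w = 0.011 * beta * fs * (dc * A)^(1/3) / 1000
= 0.011 * 1.24 * 290 * (39 * 6711)^(1/3) / 1000
= 0.253 mm

0.253


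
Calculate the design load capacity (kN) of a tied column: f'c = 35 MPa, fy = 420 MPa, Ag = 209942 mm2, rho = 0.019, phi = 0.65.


Ast = rho * Ag = 0.019 * 209942 = 3988.898 mm2
phi*Pn = 0.65 * 0.80 * (0.85 * 35 * (209942 - 3988.898) + 420 * 3988.898) / 1000
= 4057.27 kN

4057.27


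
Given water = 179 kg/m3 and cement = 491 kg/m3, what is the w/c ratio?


w/c = water / cement
w/c = 179 / 491 = 0.365

0.365


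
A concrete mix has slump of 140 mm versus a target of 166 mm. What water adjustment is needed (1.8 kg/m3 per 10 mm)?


Difference = 166 - 140 = 26 mm
Water adjustment = 26 * 1.8 / 10 = 4.7 kg/m3

4.7


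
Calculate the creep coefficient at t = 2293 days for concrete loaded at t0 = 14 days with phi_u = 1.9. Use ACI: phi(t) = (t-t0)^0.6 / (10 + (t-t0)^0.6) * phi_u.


dt = 2293 - 14 = 2279
phi = 2279^0.6 / (10 + 2279^0.6) * 1.9
= 1.732

1.732


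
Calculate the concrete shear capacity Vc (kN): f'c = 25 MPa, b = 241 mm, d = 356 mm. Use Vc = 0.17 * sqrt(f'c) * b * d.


Vc = 0.17 * sqrt(25) * 241 * 356 / 1000
= 72.93 kN

72.93


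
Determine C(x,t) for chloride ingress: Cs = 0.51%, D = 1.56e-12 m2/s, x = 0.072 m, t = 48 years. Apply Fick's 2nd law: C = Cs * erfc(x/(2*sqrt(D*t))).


t_seconds = 48 * 365.25 * 24 * 3600 = 1514764800.0 s
arg = 0.072 / (2 * sqrt(1.56e-12 * 1514764800.0))
= 0.7406
erfc(0.7406) = 0.2949
C = 0.51 * 0.2949 = 0.1504%

0.1504
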